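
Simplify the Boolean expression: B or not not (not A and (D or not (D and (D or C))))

B or not A

B or not not (not A and (D or not (D and (D or C))))
= B or not not (not A and (D or not D))   (absorption)
= B or not not not A   (complement / identity)
= B or not A   (double negation)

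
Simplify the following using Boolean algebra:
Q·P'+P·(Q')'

Q

Q·P'+P·(Q')'
= Q·P'+P·Q   — double negation
= (P'+P)·Q   — distribution
= Q   — complement / identity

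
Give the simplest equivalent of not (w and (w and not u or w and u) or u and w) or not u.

not (w and (w and not u or w and u) or u and w) or not u
= not ((w and not u or w and u or u) and w) or not u
= not ((w or u) and w) or not u
= not w or not u

not w or not u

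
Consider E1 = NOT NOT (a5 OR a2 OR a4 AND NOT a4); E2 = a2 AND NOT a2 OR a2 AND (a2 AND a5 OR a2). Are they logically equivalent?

No

E1: NOT NOT (a5 OR a2 OR a4 AND NOT a4)
    = NOT NOT (a5 OR a2)   — complement / identity
    = a5 OR a2   — double negation
E2: a2 AND NOT a2 OR a2 AND (a2 AND a5 OR a2)
    = a2 AND NOT a2 OR a2 AND a2   — absorption
    = a2   — distribution
These differ: at a2=0, a4=0, a5=1, E1 = 1 but E2 = 0.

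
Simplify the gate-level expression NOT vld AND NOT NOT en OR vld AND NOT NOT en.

NOT vld AND NOT NOT en OR vld AND NOT NOT en
= NOT NOT en
= en

en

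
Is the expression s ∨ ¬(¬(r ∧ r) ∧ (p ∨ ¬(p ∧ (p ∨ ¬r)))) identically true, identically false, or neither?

s ∨ ¬(¬(r ∧ r) ∧ (p ∨ ¬(p ∧ (p ∨ ¬r))))
= s ∨ ¬(¬(r ∧ r) ∧ (p ∨ ¬p))
= s ∨ ¬¬(r ∧ r)
= s ∨ ¬¬r
= s ∨ r
This depends on r, s, so it is not a constant.

neither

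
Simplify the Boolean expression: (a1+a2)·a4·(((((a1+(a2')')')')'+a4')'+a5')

(a1+a2)·a4

(a1+a2)·a4·(((((a1+(a2')')')')'+a4')'+a5')
= (a1+a2)·a4·(((((a1+a2)')')'+a4')'+a5')   [double negation]
= (a1+a2)·a4·(((a1+a2)'+a4')'+a5')   [double negation]
= (a1+a2)·a4·((a1+a2)·a4+a5')   [De Morgan]
= (a1+a2)·a4   [absorption]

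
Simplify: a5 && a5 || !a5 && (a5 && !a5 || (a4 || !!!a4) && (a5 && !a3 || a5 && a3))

a5

a5 && a5 || !a5 && (a5 && !a5 || (a4 || !!!a4) && (a5 && !a3 || a5 && a3))
= a5 && a5 || !a5 && (a4 || !!!a4) && (a5 && !a3 || a5 && a3)   [complement / identity]
= a5 && a5 || !a5 && (a4 || !a4) && (a5 && !a3 || a5 && a3)   [double negation]
= a5 && a5 || !a5 && (a5 && !a3 || a5 && a3)   [complement / identity]
= a5 && a5 || !a5 && a5   [distribution]
= a5   [distribution]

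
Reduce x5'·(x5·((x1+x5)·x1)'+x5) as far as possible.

0

x5'·(x5·((x1+x5)·x1)'+x5)
= x5'·(x5·x1'+x5)   (absorption)
= x5'·x5   (absorption)
= 0   (complement)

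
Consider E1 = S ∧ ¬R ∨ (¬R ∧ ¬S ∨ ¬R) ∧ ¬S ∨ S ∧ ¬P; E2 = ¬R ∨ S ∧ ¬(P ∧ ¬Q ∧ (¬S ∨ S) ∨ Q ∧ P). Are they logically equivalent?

Yes

E1: S ∧ ¬R ∨ (¬R ∧ ¬S ∨ ¬R) ∧ ¬S ∨ S ∧ ¬P
    = S ∧ ¬R ∨ ¬R ∧ ¬S ∨ S ∧ ¬P   — absorption
    = ¬R ∨ S ∧ ¬P   — distribution
E2: ¬R ∨ S ∧ ¬(P ∧ ¬Q ∧ (¬S ∨ S) ∨ Q ∧ P)
    = ¬R ∨ S ∧ ¬(P ∧ ¬Q ∨ Q ∧ P)   — complement / identity
    = ¬R ∨ S ∧ ¬P   — distribution
Both reduce to ¬R ∨ S ∧ ¬P, so they are equivalent.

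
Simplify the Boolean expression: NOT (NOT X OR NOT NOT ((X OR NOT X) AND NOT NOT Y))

NOT (NOT X OR NOT NOT ((X OR NOT X) AND NOT NOT Y))
= X AND NOT ((X OR NOT X) AND NOT NOT Y)   — De Morgan
= X AND NOT NOT NOT Y   — complement / identity
= X AND NOT Y   — double negation

X AND NOT Y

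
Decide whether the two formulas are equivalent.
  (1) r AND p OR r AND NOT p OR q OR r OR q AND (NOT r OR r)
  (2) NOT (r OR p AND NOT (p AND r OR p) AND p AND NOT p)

E1: r AND p OR r AND NOT p OR q OR r OR q AND (NOT r OR r)
    = r OR q OR r OR q AND (NOT r OR r)   (distribution)
    = r OR q OR r OR q   (complement / identity)
    = r OR q   (idempotence)
E2: NOT (r OR p AND NOT (p AND r OR p) AND p AND NOT p)
    = NOT (r OR p AND NOT p AND p AND NOT p)   (absorption)
    = NOT (r OR p AND NOT p)   (idempotence)
    = NOT r   (complement / identity)
These differ: at p=0, q=1, r=1, E1 = 1 but E2 = 0.

No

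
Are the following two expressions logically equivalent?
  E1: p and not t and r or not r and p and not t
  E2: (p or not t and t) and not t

Yes

E1: p and not t and r or not r and p and not t
    = p and not t   (distribution)
E2: (p or not t and t) and not t
    = p and not t   (complement / identity)
Both reduce to p and not t, so they are equivalent.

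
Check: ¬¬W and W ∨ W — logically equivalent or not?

E1: ¬¬W
    = W   (double negation)
E2: W ∨ W
    = W   (idempotence)
Both reduce to W, so they are equivalent.

Yes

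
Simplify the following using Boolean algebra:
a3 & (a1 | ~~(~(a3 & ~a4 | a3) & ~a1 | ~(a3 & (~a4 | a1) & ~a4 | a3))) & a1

a3 & a1

a3 & (a1 | ~~(~(a3 & ~a4 | a3) & ~a1 | ~(a3 & (~a4 | a1) & ~a4 | a3))) & a1
= a3 & (a1 | ~~(~(a3 & ~a4 | a3) & ~a1 | ~(a3 & ~a4 | a3))) & a1   (absorption)
= a3 & (a1 | ~~~(a3 & ~a4 | a3)) & a1   (absorption)
= a3 & (a1 | ~~~a3) & a1   (absorption)
= a3 & (a1 | ~a3) & a1   (double negation)
= a3 & a1   (absorption)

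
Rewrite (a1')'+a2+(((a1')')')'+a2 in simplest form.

(a1')'+a2+(((a1')')')'+a2
= (a1')'+a2+(a1')'+a2   (double negation)
= (a1')'+a2   (idempotence)
= a1+a2   (double negation)

a1+a2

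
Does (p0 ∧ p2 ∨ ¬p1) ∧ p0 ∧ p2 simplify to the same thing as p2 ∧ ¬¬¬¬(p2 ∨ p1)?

No

E1: (p0 ∧ p2 ∨ ¬p1) ∧ p0 ∧ p2
    = p0 ∧ p2   [absorption]
E2: p2 ∧ ¬¬¬¬(p2 ∨ p1)
    = p2 ∧ ¬¬(p2 ∨ p1)   [double negation]
    = p2 ∧ (p2 ∨ p1)   [double negation]
    = p2   [absorption]
These differ: at p0=0, p1=0, p2=1, E1 = 0 but E2 = 1.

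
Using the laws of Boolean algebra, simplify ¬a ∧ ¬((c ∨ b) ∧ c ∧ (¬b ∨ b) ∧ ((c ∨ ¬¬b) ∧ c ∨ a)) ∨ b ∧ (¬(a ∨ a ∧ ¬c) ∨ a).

¬a ∧ ¬c ∨ b

¬a ∧ ¬((c ∨ b) ∧ c ∧ (¬b ∨ b) ∧ ((c ∨ ¬¬b) ∧ c ∨ a)) ∨ b ∧ (¬(a ∨ a ∧ ¬c) ∨ a)
= ¬a ∧ ¬((c ∨ b) ∧ c ∧ (¬b ∨ b) ∧ ((c ∨ b) ∧ c ∨ a)) ∨ b ∧ (¬(a ∨ a ∧ ¬c) ∨ a)   — double negation
= ¬a ∧ ¬((c ∨ b) ∧ c ∧ ((c ∨ b) ∧ c ∨ a)) ∨ b ∧ (¬(a ∨ a ∧ ¬c) ∨ a)   — complement / identity
= ¬a ∧ ¬((c ∨ b) ∧ c) ∨ b ∧ (¬(a ∨ a ∧ ¬c) ∨ a)   — absorption
= ¬a ∧ ¬((c ∨ b) ∧ c) ∨ b ∧ (¬a ∨ a)   — absorption
= ¬a ∧ ¬c ∨ b ∧ (¬a ∨ a)   — absorption
= ¬a ∧ ¬c ∨ b   — complement / identity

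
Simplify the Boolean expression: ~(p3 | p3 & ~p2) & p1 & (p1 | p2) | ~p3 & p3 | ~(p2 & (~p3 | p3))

~(p3 | p3 & ~p2) & p1 & (p1 | p2) | ~p3 & p3 | ~(p2 & (~p3 | p3))
= ~(p3 | p3 & ~p2) & p1 | ~p3 & p3 | ~(p2 & (~p3 | p3))
= ~(p3 | p3 & ~p2) & p1 | ~p3 & p3 | ~p2
= ~(p3 | p3 & ~p2) & p1 | ~p2
= ~p3 & p1 | ~p2

~p3 & p1 | ~p2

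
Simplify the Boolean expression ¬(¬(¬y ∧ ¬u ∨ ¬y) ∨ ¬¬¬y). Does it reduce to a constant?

¬(¬(¬y ∧ ¬u ∨ ¬y) ∨ ¬¬¬y)
= ¬(¬¬y ∨ ¬¬¬y)   (absorption)
= ¬(¬¬y ∨ ¬y)   (double negation)
= ¬y ∧ y   (De Morgan)
= False   (complement)

False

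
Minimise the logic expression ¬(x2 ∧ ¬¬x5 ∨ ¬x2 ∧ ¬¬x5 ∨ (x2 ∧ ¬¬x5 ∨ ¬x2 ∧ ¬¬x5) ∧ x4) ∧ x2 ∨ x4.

¬x5 ∧ x2 ∨ x4

¬(x2 ∧ ¬¬x5 ∨ ¬x2 ∧ ¬¬x5 ∨ (x2 ∧ ¬¬x5 ∨ ¬x2 ∧ ¬¬x5) ∧ x4) ∧ x2 ∨ x4
= ¬(x2 ∧ ¬¬x5 ∨ ¬x2 ∧ ¬¬x5) ∧ x2 ∨ x4   [absorption]
= ¬¬¬x5 ∧ x2 ∨ x4   [distribution]
= ¬x5 ∧ x2 ∨ x4   [double negation]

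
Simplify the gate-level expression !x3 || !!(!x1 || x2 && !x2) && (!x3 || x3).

!x3 || !!(!x1 || x2 && !x2) && (!x3 || x3)
= !x3 || !!!x1 && (!x3 || x3)   [complement / identity]
= !x3 || !!!x1   [complement / identity]
= !x3 || !x1   [double negation]

!x3 || !x1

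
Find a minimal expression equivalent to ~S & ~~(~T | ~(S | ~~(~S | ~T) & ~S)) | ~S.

~S & ~~(~T | ~(S | ~~(~S | ~T) & ~S)) | ~S
= ~S & ~~(~T | ~(S | (~S | ~T) & ~S)) | ~S   (double negation)
= ~S & ~~(~T | ~(S | ~S)) | ~S   (absorption)
= ~S & ~(T & (S | ~S)) | ~S   (De Morgan)
= ~S & ~T | ~S   (complement / identity)
= ~S   (absorption)

~S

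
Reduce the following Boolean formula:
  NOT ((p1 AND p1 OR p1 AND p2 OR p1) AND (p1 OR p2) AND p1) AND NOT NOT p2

NOT ((p1 AND p1 OR p1 AND p2 OR p1) AND (p1 OR p2) AND p1) AND NOT NOT p2
= NOT (((p1 OR p2) AND p1 OR p1) AND (p1 OR p2) AND p1) AND NOT NOT p2
= NOT ((p1 OR p2) AND p1) AND NOT NOT p2
= NOT p1 AND NOT NOT p2
= NOT p1 AND p2

NOT p1 AND p2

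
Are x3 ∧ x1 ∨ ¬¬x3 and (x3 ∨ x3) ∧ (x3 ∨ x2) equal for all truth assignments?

E1: x3 ∧ x1 ∨ ¬¬x3
    = x3 ∧ x1 ∨ x3
    = x3
E2: (x3 ∨ x3) ∧ (x3 ∨ x2)
    = x3 ∧ (x3 ∨ x2)
    = x3
Both reduce to x3, so they are equivalent.

Yes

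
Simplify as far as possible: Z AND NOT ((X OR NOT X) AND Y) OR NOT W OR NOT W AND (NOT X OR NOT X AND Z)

Z AND NOT Y OR NOT W

Z AND NOT ((X OR NOT X) AND Y) OR NOT W OR NOT W AND (NOT X OR NOT X AND Z)
= Z AND NOT ((X OR NOT X) AND Y) OR NOT W OR NOT W AND NOT X   (absorption)
= Z AND NOT Y OR NOT W OR NOT W AND NOT X   (complement / identity)
= Z AND NOT Y OR NOT W   (absorption)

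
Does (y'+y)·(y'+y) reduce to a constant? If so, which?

yes, True

(y'+y)·(y'+y)
= y'+y
= 1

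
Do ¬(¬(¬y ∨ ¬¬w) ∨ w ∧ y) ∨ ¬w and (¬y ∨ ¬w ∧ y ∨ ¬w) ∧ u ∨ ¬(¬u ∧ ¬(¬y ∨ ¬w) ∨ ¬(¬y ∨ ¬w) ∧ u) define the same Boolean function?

Yes

E1: ¬(¬(¬y ∨ ¬¬w) ∨ w ∧ y) ∨ ¬w
    = ¬(y ∧ ¬w ∨ w ∧ y) ∨ ¬w   (De Morgan)
    = ¬y ∨ ¬w   (distribution)
E2: (¬y ∨ ¬w ∧ y ∨ ¬w) ∧ u ∨ ¬(¬u ∧ ¬(¬y ∨ ¬w) ∨ ¬(¬y ∨ ¬w) ∧ u)
    = (¬y ∨ ¬w) ∧ u ∨ ¬(¬u ∧ ¬(¬y ∨ ¬w) ∨ ¬(¬y ∨ ¬w) ∧ u)   (absorption)
    = (¬y ∨ ¬w) ∧ u ∨ ¬¬(¬y ∨ ¬w)   (distribution)
    = (¬y ∨ ¬w) ∧ u ∨ ¬y ∨ ¬w   (double negation)
    = ¬y ∨ ¬w   (absorption)
Both reduce to ¬y ∨ ¬w, so they are equivalent.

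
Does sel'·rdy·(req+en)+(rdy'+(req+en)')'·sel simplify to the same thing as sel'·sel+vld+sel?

E1: sel'·rdy·(req+en)+(rdy'+(req+en)')'·sel
    = sel'·rdy·(req+en)+rdy·(req+en)·sel   (De Morgan)
    = rdy·(req+en)   (distribution)
E2: sel'·sel+vld+sel
    = vld+sel   (complement / identity)
These differ: at en=0, rdy=0, req=0, sel=1, vld=1, E1 = 0 but E2 = 1.

No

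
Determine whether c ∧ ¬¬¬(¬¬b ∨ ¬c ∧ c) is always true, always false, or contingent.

c ∧ ¬¬¬(¬¬b ∨ ¬c ∧ c)
= c ∧ ¬¬¬¬¬b   (complement / identity)
= c ∧ ¬¬¬b   (double negation)
= c ∧ ¬b   (double negation)
This depends on b, c, so it is not a constant.

contingent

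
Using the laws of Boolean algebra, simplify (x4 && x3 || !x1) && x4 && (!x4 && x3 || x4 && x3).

(x4 && x3 || !x1) && x4 && (!x4 && x3 || x4 && x3)
= (x4 && x3 || !x1) && x4 && x3   [distribution]
= x4 && x3   [absorption]

x4 && x3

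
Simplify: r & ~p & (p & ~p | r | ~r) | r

r & ~p & (p & ~p | r | ~r) | r
= r & ~p & (r | ~r) | r   — complement / identity
= r & ~p | r   — complement / identity
= r   — absorption

r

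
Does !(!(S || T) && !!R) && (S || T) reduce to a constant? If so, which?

no

!(!(S || T) && !!R) && (S || T)
= (S || T || !R) && (S || T)   — De Morgan
= S || T   — absorption
This depends on S, T, so it is not a constant.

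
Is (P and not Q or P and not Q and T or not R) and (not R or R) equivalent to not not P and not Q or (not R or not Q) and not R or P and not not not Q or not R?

Yes

E1: (P and not Q or P and not Q and T or not R) and (not R or R)
    = (P and not Q or not R) and (not R or R)   [absorption]
    = P and not Q or not R   [complement / identity]
E2: not not P and not Q or (not R or not Q) and not R or P and not not not Q or not R
    = P and not Q or (not R or not Q) and not R or P and not not not Q or not R   [double negation]
    = P and not Q or not R or P and not not not Q or not R   [absorption]
    = P and not Q or not R or P and not Q or not R   [double negation]
    = P and not Q or not R   [idempotence]
Both reduce to P and not Q or not R, so they are equivalent.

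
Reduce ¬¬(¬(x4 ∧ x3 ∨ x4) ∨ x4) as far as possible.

True

¬¬(¬(x4 ∧ x3 ∨ x4) ∨ x4)
= ¬(x4 ∧ x3 ∨ x4) ∨ x4   (double negation)
= ¬x4 ∨ x4   (absorption)
= True   (complement)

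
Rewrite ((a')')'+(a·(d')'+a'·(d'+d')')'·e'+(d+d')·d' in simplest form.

a'+d'

((a')')'+(a·(d')'+a'·(d'+d')')'·e'+(d+d')·d'
= a'+(a·(d')'+a'·(d'+d')')'·e'+(d+d')·d'   [double negation]
= a'+(a·(d')'+a'·(d'+d')')'·e'+d'   [complement / identity]
= a'+(a·(d')'+a'·(d')')'·e'+d'   [idempotence]
= a'+((d')')'·e'+d'   [distribution]
= a'+d'·e'+d'   [double negation]
= a'+d'   [absorption]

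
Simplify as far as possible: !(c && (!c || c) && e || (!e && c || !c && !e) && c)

!(c && (!c || c) && e || (!e && c || !c && !e) && c)
= !(c && (!c || c) && e || !e && c)   (distribution)
= !(c && e || !e && c)   (complement / identity)
= !c   (distribution)

!c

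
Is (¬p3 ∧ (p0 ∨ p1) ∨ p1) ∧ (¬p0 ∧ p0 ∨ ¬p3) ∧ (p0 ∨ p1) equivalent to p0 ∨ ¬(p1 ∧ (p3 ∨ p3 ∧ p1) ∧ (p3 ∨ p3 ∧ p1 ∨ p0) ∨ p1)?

E1: (¬p3 ∧ (p0 ∨ p1) ∨ p1) ∧ (¬p0 ∧ p0 ∨ ¬p3) ∧ (p0 ∨ p1)
    = (¬p3 ∧ (p0 ∨ p1) ∨ p1) ∧ ¬p3 ∧ (p0 ∨ p1)   [complement / identity]
    = ¬p3 ∧ (p0 ∨ p1)   [absorption]
E2: p0 ∨ ¬(p1 ∧ (p3 ∨ p3 ∧ p1) ∧ (p3 ∨ p3 ∧ p1 ∨ p0) ∨ p1)
    = p0 ∨ ¬(p1 ∧ (p3 ∨ p3 ∧ p1) ∨ p1)   [absorption]
    = p0 ∨ ¬(p1 ∧ p3 ∨ p1)   [absorption]
    = p0 ∨ ¬p1   [absorption]
These differ: at p0=0, p1=0, p3=1, E1 = 0 but E2 = 1.

No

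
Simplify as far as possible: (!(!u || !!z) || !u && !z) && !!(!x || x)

!z

(!(!u || !!z) || !u && !z) && !!(!x || x)
= (u && !z || !u && !z) && !!(!x || x)   — De Morgan
= !z && !!(!x || x)   — distribution
= !z && (!x || x)   — double negation
= !z   — complement / identity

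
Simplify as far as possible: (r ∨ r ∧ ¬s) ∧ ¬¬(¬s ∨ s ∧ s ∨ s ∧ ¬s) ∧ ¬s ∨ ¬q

r ∧ ¬s ∨ ¬q

(r ∨ r ∧ ¬s) ∧ ¬¬(¬s ∨ s ∧ s ∨ s ∧ ¬s) ∧ ¬s ∨ ¬q
= (r ∨ r ∧ ¬s) ∧ ¬¬(¬s ∨ s ∨ s ∧ ¬s) ∧ ¬s ∨ ¬q   (idempotence)
= (r ∨ r ∧ ¬s) ∧ ¬¬(¬s ∨ s) ∧ ¬s ∨ ¬q   (complement / identity)
= r ∧ ¬¬(¬s ∨ s) ∧ ¬s ∨ ¬q   (absorption)
= r ∧ (¬s ∨ s) ∧ ¬s ∨ ¬q   (double negation)
= r ∧ ¬s ∨ ¬q   (complement / identity)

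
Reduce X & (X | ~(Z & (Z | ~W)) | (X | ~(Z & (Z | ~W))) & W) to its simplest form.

X

X & (X | ~(Z & (Z | ~W)) | (X | ~(Z & (Z | ~W))) & W)
= X & (X | ~(Z & (Z | ~W)))
= X & (X | ~Z)
= X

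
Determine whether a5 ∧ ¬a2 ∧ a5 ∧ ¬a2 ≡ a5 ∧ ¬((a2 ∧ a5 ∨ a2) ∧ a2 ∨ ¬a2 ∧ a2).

E1: a5 ∧ ¬a2 ∧ a5 ∧ ¬a2
    = a5 ∧ ¬a2   — idempotence
E2: a5 ∧ ¬((a2 ∧ a5 ∨ a2) ∧ a2 ∨ ¬a2 ∧ a2)
    = a5 ∧ ¬(a2 ∧ a2 ∨ ¬a2 ∧ a2)   — absorption
    = a5 ∧ ¬a2   — distribution
Both reduce to a5 ∧ ¬a2, so they are equivalent.

Yes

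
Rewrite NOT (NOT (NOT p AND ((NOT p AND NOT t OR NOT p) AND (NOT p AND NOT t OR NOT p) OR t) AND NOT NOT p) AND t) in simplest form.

NOT (NOT (NOT p AND ((NOT p AND NOT t OR NOT p) AND (NOT p AND NOT t OR NOT p) OR t) AND NOT NOT p) AND t)
= NOT (NOT (NOT p AND (NOT p AND NOT t OR NOT p OR t) AND NOT NOT p) AND t)   — idempotence
= NOT (NOT (NOT p AND (NOT p OR t) AND NOT NOT p) AND t)   — absorption
= NOT (NOT (NOT p AND NOT NOT p) AND t)   — absorption
= NOT ((p OR NOT p) AND t)   — De Morgan
= NOT t   — complement / identity

NOT t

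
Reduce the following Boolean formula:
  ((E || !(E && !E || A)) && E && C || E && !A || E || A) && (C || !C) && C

((E || !(E && !E || A)) && E && C || E && !A || E || A) && (C || !C) && C
= ((E || !(E && !E || A)) && E && C || E && !A || E || A) && C   — complement / identity
= ((E || !A) && E && C || E && !A || E || A) && C   — complement / identity
= (E && C || E && !A || E || A) && C   — absorption
= (E && C || E || A) && C   — absorption
= (E || A) && C   — absorption

(E || A) && C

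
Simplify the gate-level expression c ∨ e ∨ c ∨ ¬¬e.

c ∨ e ∨ c ∨ ¬¬e
= c ∨ e ∨ c ∨ e   [double negation]
= c ∨ e   [idempotence]

c ∨ e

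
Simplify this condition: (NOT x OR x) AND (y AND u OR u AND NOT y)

(NOT x OR x) AND (y AND u OR u AND NOT y)
= (NOT x OR x) AND u   — distribution
= u   — complement / identity

u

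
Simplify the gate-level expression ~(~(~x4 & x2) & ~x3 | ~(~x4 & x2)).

~x4 & x2

~(~(~x4 & x2) & ~x3 | ~(~x4 & x2))
= ~~(~x4 & x2)
= ~x4 & x2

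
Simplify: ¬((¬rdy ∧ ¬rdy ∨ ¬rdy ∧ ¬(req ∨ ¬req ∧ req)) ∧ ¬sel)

rdy ∨ sel

¬((¬rdy ∧ ¬rdy ∨ ¬rdy ∧ ¬(req ∨ ¬req ∧ req)) ∧ ¬sel)
= ¬(¬rdy ∧ (¬rdy ∨ ¬(req ∨ ¬req ∧ req)) ∧ ¬sel)   — distribution
= ¬(¬rdy ∧ (¬rdy ∨ ¬req) ∧ ¬sel)   — complement / identity
= ¬(¬rdy ∧ ¬sel)   — absorption
= rdy ∨ sel   — De Morgan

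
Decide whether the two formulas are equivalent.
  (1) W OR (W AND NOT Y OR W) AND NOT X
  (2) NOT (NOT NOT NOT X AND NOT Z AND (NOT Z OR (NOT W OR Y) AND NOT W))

E1: W OR (W AND NOT Y OR W) AND NOT X
    = W OR W AND NOT X
    = W
E2: NOT (NOT NOT NOT X AND NOT Z AND (NOT Z OR (NOT W OR Y) AND NOT W))
    = NOT (NOT NOT NOT X AND NOT Z AND (NOT Z OR NOT W))
    = NOT (NOT NOT NOT X AND NOT Z)
    = NOT (NOT X AND NOT Z)
    = X OR Z
These differ: at W=0, X=1, Y=1, Z=0, E1 = 0 but E2 = 1.

No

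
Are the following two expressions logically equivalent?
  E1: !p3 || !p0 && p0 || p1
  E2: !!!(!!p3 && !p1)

E1: !p3 || !p0 && p0 || p1
    = !p3 || p1   [complement / identity]
E2: !!!(!!p3 && !p1)
    = !(!!p3 && !p1)   [double negation]
    = !p3 || p1   [De Morgan]
Both reduce to !p3 || p1, so they are equivalent.

Yes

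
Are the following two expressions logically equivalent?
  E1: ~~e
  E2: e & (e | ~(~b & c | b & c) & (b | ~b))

Yes

E1: ~~e
    = e
E2: e & (e | ~(~b & c | b & c) & (b | ~b))
    = e & (e | ~(~b & c | b & c))
    = e & (e | ~c)
    = e
Both reduce to e, so they are equivalent.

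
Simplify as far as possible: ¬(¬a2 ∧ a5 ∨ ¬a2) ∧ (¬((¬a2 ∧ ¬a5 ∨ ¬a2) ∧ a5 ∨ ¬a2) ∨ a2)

a2

¬(¬a2 ∧ a5 ∨ ¬a2) ∧ (¬((¬a2 ∧ ¬a5 ∨ ¬a2) ∧ a5 ∨ ¬a2) ∨ a2)
= ¬(¬a2 ∧ a5 ∨ ¬a2) ∧ (¬(¬a2 ∧ a5 ∨ ¬a2) ∨ a2)   (absorption)
= ¬(¬a2 ∧ a5 ∨ ¬a2)   (absorption)
= ¬¬a2   (absorption)
= a2   (double negation)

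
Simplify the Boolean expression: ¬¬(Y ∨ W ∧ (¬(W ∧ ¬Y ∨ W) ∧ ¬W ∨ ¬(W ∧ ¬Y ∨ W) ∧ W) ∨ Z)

¬¬(Y ∨ W ∧ (¬(W ∧ ¬Y ∨ W) ∧ ¬W ∨ ¬(W ∧ ¬Y ∨ W) ∧ W) ∨ Z)
= ¬¬(Y ∨ W ∧ ¬(W ∧ ¬Y ∨ W) ∨ Z)   [distribution]
= ¬¬(Y ∨ W ∧ ¬W ∨ Z)   [absorption]
= ¬¬(Y ∨ Z)   [complement / identity]
= Y ∨ Z   [double negation]

Y ∨ Z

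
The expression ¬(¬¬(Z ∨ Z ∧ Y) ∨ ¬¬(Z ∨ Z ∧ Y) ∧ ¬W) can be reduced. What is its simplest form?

¬(¬¬(Z ∨ Z ∧ Y) ∨ ¬¬(Z ∨ Z ∧ Y) ∧ ¬W)
= ¬¬¬(Z ∨ Z ∧ Y)   — absorption
= ¬(Z ∨ Z ∧ Y)   — double negation
= ¬Z   — absorption

¬Z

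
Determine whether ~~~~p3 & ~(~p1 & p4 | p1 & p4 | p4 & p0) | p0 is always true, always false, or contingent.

~~~~p3 & ~(~p1 & p4 | p1 & p4 | p4 & p0) | p0
= ~~p3 & ~(~p1 & p4 | p1 & p4 | p4 & p0) | p0
= ~~p3 & ~(p4 | p4 & p0) | p0
= ~~p3 & ~p4 | p0
= p3 & ~p4 | p0
This depends on p0, p3, p4, so it is not a constant.

contingent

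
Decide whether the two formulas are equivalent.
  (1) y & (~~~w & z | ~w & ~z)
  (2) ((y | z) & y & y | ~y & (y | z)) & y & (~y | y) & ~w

E1: y & (~~~w & z | ~w & ~z)
    = y & (~w & z | ~w & ~z)   — double negation
    = y & ~w   — distribution
E2: ((y | z) & y & y | ~y & (y | z)) & y & (~y | y) & ~w
    = ((y | z) & y | ~y & (y | z)) & y & (~y | y) & ~w   — idempotence
    = ((y | z) & y | ~y & (y | z)) & y & ~w   — complement / identity
    = (y | z) & y & ~w   — distribution
    = y & ~w   — absorption
Both reduce to y & ~w, so they are equivalent.

Yes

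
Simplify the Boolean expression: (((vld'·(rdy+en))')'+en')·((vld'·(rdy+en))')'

vld'·(rdy+en)

(((vld'·(rdy+en))')'+en')·((vld'·(rdy+en))')'
= ((vld'·(rdy+en))')'   (absorption)
= vld'·(rdy+en)   (double negation)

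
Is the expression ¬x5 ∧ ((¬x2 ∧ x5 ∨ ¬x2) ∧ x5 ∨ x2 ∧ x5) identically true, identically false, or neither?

¬x5 ∧ ((¬x2 ∧ x5 ∨ ¬x2) ∧ x5 ∨ x2 ∧ x5)
= ¬x5 ∧ (¬x2 ∧ x5 ∨ x2 ∧ x5)   [absorption]
= ¬x5 ∧ x5   [distribution]
= False   [complement]

identically false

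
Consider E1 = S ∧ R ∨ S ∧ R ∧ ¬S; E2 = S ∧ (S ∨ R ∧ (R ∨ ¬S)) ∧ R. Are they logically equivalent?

Yes

E1: S ∧ R ∨ S ∧ R ∧ ¬S
    = S ∧ R
E2: S ∧ (S ∨ R ∧ (R ∨ ¬S)) ∧ R
    = S ∧ (S ∨ R) ∧ R
    = S ∧ R
Both reduce to S ∧ R, so they are equivalent.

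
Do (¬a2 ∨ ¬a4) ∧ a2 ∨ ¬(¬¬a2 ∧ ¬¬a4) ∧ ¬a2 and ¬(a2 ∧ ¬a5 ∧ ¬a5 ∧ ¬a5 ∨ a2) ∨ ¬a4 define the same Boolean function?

Yes

E1: (¬a2 ∨ ¬a4) ∧ a2 ∨ ¬(¬¬a2 ∧ ¬¬a4) ∧ ¬a2
    = (¬a2 ∨ ¬a4) ∧ a2 ∨ (¬a2 ∨ ¬a4) ∧ ¬a2   — De Morgan
    = ¬a2 ∨ ¬a4   — distribution
E2: ¬(a2 ∧ ¬a5 ∧ ¬a5 ∧ ¬a5 ∨ a2) ∨ ¬a4
    = ¬(a2 ∧ ¬a5 ∧ ¬a5 ∨ a2) ∨ ¬a4   — idempotence
    = ¬(a2 ∧ ¬a5 ∨ a2) ∨ ¬a4   — idempotence
    = ¬a2 ∨ ¬a4   — absorption
Both reduce to ¬a2 ∨ ¬a4, so they are equivalent.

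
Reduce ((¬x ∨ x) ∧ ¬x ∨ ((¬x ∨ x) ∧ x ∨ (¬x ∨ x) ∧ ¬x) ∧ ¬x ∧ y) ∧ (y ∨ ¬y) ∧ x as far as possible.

((¬x ∨ x) ∧ ¬x ∨ ((¬x ∨ x) ∧ x ∨ (¬x ∨ x) ∧ ¬x) ∧ ¬x ∧ y) ∧ (y ∨ ¬y) ∧ x
= ((¬x ∨ x) ∧ ¬x ∨ ((¬x ∨ x) ∧ x ∨ (¬x ∨ x) ∧ ¬x) ∧ ¬x ∧ y) ∧ x   — complement / identity
= ((¬x ∨ x) ∧ ¬x ∨ (¬x ∨ x) ∧ ¬x ∧ y) ∧ x   — distribution
= (¬x ∨ x) ∧ ¬x ∧ x   — absorption
= ¬x ∧ x   — complement / identity
= False   — complement

False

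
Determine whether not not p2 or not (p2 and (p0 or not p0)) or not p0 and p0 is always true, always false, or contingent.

not not p2 or not (p2 and (p0 or not p0)) or not p0 and p0
= p2 or not (p2 and (p0 or not p0)) or not p0 and p0   (double negation)
= p2 or not (p2 and (p0 or not p0))   (complement / identity)
= p2 or not p2   (complement / identity)
= True   (complement)

always true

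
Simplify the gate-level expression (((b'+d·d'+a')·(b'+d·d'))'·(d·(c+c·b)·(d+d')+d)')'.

b'+d

(((b'+d·d'+a')·(b'+d·d'))'·(d·(c+c·b)·(d+d')+d)')'
= (b'+d·d'+a')·(b'+d·d')+d·(c+c·b)·(d+d')+d   [De Morgan]
= b'+d·d'+d·(c+c·b)·(d+d')+d   [absorption]
= b'+d·d'+d·(c+c·b)+d   [complement / identity]
= b'+d·d'+d·c+d   [absorption]
= b'+d·c+d   [complement / identity]
= b'+d   [absorption]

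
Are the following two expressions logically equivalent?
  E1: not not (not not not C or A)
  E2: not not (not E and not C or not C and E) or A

E1: not not (not not not C or A)
    = not not not C or A   [double negation]
    = not C or A   [double negation]
E2: not not (not E and not C or not C and E) or A
    = not not not C or A   [distribution]
    = not C or A   [double negation]
Both reduce to not C or A, so they are equivalent.

Yes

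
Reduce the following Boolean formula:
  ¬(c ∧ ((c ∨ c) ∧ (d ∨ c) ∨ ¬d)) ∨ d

¬(c ∧ ((c ∨ c) ∧ (d ∨ c) ∨ ¬d)) ∨ d
= ¬(c ∧ (c ∨ c ∧ d ∨ ¬d)) ∨ d
= ¬(c ∧ (c ∨ ¬d)) ∨ d
= ¬c ∨ d

¬c ∨ d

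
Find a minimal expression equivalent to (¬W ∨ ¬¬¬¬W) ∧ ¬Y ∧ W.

(¬W ∨ ¬¬¬¬W) ∧ ¬Y ∧ W
= (¬W ∨ ¬¬W) ∧ ¬Y ∧ W   [double negation]
= (¬W ∨ W) ∧ ¬Y ∧ W   [double negation]
= ¬Y ∧ W   [complement / identity]

¬Y ∧ W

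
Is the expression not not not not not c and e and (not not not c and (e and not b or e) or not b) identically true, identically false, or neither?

not not not not not c and e and (not not not c and (e and not b or e) or not b)
= not not not not not c and e and (not not not c and e or not b)
= not not not c and e and (not not not c and e or not b)
= not not not c and e
= not c and e
This depends on c, e, so it is not a constant.

neither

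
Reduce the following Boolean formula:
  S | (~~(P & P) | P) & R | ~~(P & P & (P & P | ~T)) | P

S | P

S | (~~(P & P) | P) & R | ~~(P & P & (P & P | ~T)) | P
= S | (~~(P & P) | P) & R | ~~(P & P) | P   [absorption]
= S | ~~(P & P) | P   [absorption]
= S | ~~P | P   [idempotence]
= S | P | P   [double negation]
= S | P   [idempotence]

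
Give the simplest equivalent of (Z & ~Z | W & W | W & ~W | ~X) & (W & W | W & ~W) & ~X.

(Z & ~Z | W & W | W & ~W | ~X) & (W & W | W & ~W) & ~X
= (W & W | W & ~W | ~X) & (W & W | W & ~W) & ~X   (complement / identity)
= (W & W | W & ~W) & ~X   (absorption)
= W & ~X   (distribution)

W & ~X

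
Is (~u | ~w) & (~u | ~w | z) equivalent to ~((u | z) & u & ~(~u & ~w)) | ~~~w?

Yes

E1: (~u | ~w) & (~u | ~w | z)
    = ~u | ~w   (absorption)
E2: ~((u | z) & u & ~(~u & ~w)) | ~~~w
    = ~(u & ~(~u & ~w)) | ~~~w   (absorption)
    = ~(u & (u | w)) | ~~~w   (De Morgan)
    = ~u | ~~~w   (absorption)
    = ~u | ~w   (double negation)
Both reduce to ~u | ~w, so they are equivalent.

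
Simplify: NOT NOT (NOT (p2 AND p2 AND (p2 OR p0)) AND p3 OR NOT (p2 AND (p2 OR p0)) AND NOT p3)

NOT NOT (NOT (p2 AND p2 AND (p2 OR p0)) AND p3 OR NOT (p2 AND (p2 OR p0)) AND NOT p3)
= NOT NOT (NOT (p2 AND (p2 OR p0)) AND p3 OR NOT (p2 AND (p2 OR p0)) AND NOT p3)   (idempotence)
= NOT NOT NOT (p2 AND (p2 OR p0))   (distribution)
= NOT NOT NOT p2   (absorption)
= NOT p2   (double negation)

NOT p2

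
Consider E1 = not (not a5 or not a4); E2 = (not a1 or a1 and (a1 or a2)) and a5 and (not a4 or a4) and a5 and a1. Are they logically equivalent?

No

E1: not (not a5 or not a4)
    = a5 and a4   [De Morgan]
E2: (not a1 or a1 and (a1 or a2)) and a5 and (not a4 or a4) and a5 and a1
    = (not a1 or a1) and a5 and (not a4 or a4) and a5 and a1   [absorption]
    = a5 and (not a4 or a4) and a5 and a1   [complement / identity]
    = a5 and a5 and a1   [complement / identity]
    = a5 and a1   [idempotence]
These differ: at a1=0, a2=0, a4=1, a5=1, E1 = 1 but E2 = 0.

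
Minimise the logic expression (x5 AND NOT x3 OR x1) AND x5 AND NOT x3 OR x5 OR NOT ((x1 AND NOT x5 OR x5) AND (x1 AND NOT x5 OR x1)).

(x5 AND NOT x3 OR x1) AND x5 AND NOT x3 OR x5 OR NOT ((x1 AND NOT x5 OR x5) AND (x1 AND NOT x5 OR x1))
= x5 AND NOT x3 OR x5 OR NOT ((x1 AND NOT x5 OR x5) AND (x1 AND NOT x5 OR x1))
= x5 AND NOT x3 OR x5 OR NOT (x5 AND x1 OR x1 AND NOT x5)
= x5 AND NOT x3 OR x5 OR NOT x1
= x5 OR NOT x1

x5 OR NOT x1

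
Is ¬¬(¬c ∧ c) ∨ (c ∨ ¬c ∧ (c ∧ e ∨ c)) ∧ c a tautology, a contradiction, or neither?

¬¬(¬c ∧ c) ∨ (c ∨ ¬c ∧ (c ∧ e ∨ c)) ∧ c
= ¬¬(¬c ∧ c) ∨ (c ∨ ¬c ∧ c) ∧ c   [absorption]
= ¬¬(¬c ∧ c) ∨ c ∧ c   [complement / identity]
= ¬c ∧ c ∨ c ∧ c   [double negation]
= c   [distribution]
This depends on c, so it is not a constant.

neither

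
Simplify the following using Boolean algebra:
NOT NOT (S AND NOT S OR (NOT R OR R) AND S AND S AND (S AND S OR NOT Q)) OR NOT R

NOT NOT (S AND NOT S OR (NOT R OR R) AND S AND S AND (S AND S OR NOT Q)) OR NOT R
= NOT NOT (S AND NOT S OR (NOT R OR R) AND S AND S) OR NOT R   (absorption)
= NOT NOT (S AND NOT S OR S AND S) OR NOT R   (complement / identity)
= NOT NOT S OR NOT R   (distribution)
= S OR NOT R   (double negation)

S OR NOT R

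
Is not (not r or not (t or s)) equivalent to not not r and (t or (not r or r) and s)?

Yes

E1: not (not r or not (t or s))
    = r and (t or s)
E2: not not r and (t or (not r or r) and s)
    = not not r and (t or s)
    = r and (t or s)
Both reduce to r and (t or s), so they are equivalent.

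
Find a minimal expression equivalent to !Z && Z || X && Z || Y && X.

!Z && Z || X && Z || Y && X
= X && Z || Y && X   — complement / identity
= (Z || Y) && X   — distribution

(Z || Y) && X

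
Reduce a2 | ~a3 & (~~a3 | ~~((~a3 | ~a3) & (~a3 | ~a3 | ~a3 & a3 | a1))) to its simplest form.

a2 | ~a3 & (~~a3 | ~~((~a3 | ~a3) & (~a3 | ~a3 | ~a3 & a3 | a1)))
= a2 | ~a3 & (~~a3 | ~~((~a3 | ~a3) & (~a3 | ~a3 | a1)))   — complement / identity
= a2 | ~a3 & (~~a3 | ~~(~a3 | ~a3))   — absorption
= a2 | ~a3 & (a3 | ~~(~a3 | ~a3))   — double negation
= a2 | ~a3 & (a3 | ~a3 | ~a3)   — double negation
= a2 | ~a3 & (a3 | ~a3)   — idempotence
= a2 | ~a3   — complement / identity

a2 | ~a3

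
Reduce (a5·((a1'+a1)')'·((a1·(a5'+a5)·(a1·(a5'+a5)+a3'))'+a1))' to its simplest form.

a5'

(a5·((a1'+a1)')'·((a1·(a5'+a5)·(a1·(a5'+a5)+a3'))'+a1))'
= (a5·((a1'+a1)')'·((a1·(a5'+a5))'+a1))'   — absorption
= (a5·(a1'+a1)·((a1·(a5'+a5))'+a1))'   — double negation
= (a5·(a1'+a1)·(a1'+a1))'   — complement / identity
= (a5·(a1'+a1))'   — idempotence
= a5'   — complement / identity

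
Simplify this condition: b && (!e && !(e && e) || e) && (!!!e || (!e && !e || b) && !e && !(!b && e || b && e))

b && !e

b && (!e && !(e && e) || e) && (!!!e || (!e && !e || b) && !e && !(!b && e || b && e))
= b && (!e && !(e && e) || e) && (!!!e || (!e && !e || b) && !e && !e)   (distribution)
= b && (!e && !e || e) && (!!!e || (!e && !e || b) && !e && !e)   (idempotence)
= b && (!e && !e || e) && (!!!e || !e && !e)   (absorption)
= b && (!e && !e || e && !!!e)   (distribution)
= b && (!e && !e || e && !e)   (double negation)
= b && !e   (distribution)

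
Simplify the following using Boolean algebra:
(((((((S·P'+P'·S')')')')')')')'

P

(((((((S·P'+P'·S')')')')')')')'
= (((((((P')')')')')')')'
= (((((P')')')')')'
= (((P')')')'
= (P')'
= P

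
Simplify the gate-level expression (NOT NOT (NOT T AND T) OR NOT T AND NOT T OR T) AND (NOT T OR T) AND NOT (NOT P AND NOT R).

P OR R

(NOT NOT (NOT T AND T) OR NOT T AND NOT T OR T) AND (NOT T OR T) AND NOT (NOT P AND NOT R)
= (NOT NOT (NOT T AND T) OR NOT T AND NOT T OR T) AND (NOT T OR T) AND (P OR R)
= (NOT T AND T OR NOT T AND NOT T OR T) AND (NOT T OR T) AND (P OR R)
= (NOT T OR T) AND (NOT T OR T) AND (P OR R)
= (NOT T OR T) AND (P OR R)
= P OR R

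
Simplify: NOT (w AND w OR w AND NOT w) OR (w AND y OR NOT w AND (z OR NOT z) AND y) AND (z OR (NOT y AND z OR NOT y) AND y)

NOT w OR y AND z

NOT (w AND w OR w AND NOT w) OR (w AND y OR NOT w AND (z OR NOT z) AND y) AND (z OR (NOT y AND z OR NOT y) AND y)
= NOT (w AND w OR w AND NOT w) OR (w AND y OR NOT w AND y) AND (z OR (NOT y AND z OR NOT y) AND y)   [complement / identity]
= NOT (w AND w OR w AND NOT w) OR y AND (z OR (NOT y AND z OR NOT y) AND y)   [distribution]
= NOT (w AND w OR w AND NOT w) OR y AND (z OR NOT y AND y)   [absorption]
= NOT (w AND w OR w AND NOT w) OR y AND z   [complement / identity]
= NOT w OR y AND z   [distribution]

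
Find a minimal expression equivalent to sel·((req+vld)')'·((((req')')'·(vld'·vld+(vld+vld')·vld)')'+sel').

sel·(req+vld)

sel·((req+vld)')'·((((req')')'·(vld'·vld+(vld+vld')·vld)')'+sel')
= sel·(req+vld)·((((req')')'·(vld'·vld+(vld+vld')·vld)')'+sel')   (double negation)
= sel·(req+vld)·((((req')')'·(vld'·vld+vld)')'+sel')   (complement / identity)
= sel·(req+vld)·((((req')')'·vld')'+sel')   (complement / identity)
= sel·(req+vld)·((req'·vld')'+sel')   (double negation)
= sel·(req+vld)·(req+vld+sel')   (De Morgan)
= sel·(req+vld)   (absorption)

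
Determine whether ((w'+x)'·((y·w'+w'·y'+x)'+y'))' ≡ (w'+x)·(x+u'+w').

E1: ((w'+x)'·((y·w'+w'·y'+x)'+y'))'
    = ((w'+x)'·((w'+x)'+y'))'
    = ((w'+x)')'
    = w'+x
E2: (w'+x)·(x+u'+w')
    = w'+x·(x+u')
    = w'+x
Both reduce to w'+x, so they are equivalent.

Yes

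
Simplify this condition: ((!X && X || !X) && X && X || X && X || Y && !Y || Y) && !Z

(X || Y) && !Z

((!X && X || !X) && X && X || X && X || Y && !Y || Y) && !Z
= ((!X && X || !X) && X || X && X || Y && !Y || Y) && !Z   (idempotence)
= (!X && X || X && X || Y && !Y || Y) && !Z   (complement / identity)
= (!X && X || X && X || Y) && !Z   (complement / identity)
= (X || Y) && !Z   (distribution)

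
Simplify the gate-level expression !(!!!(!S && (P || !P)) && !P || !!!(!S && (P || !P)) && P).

!(!!!(!S && (P || !P)) && !P || !!!(!S && (P || !P)) && P)
= !!!!(!S && (P || !P))   (distribution)
= !!!!!S   (complement / identity)
= !!!S   (double negation)
= !S   (double negation)

!S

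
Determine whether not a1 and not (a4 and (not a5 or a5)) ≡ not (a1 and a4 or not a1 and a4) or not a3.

E1: not a1 and not (a4 and (not a5 or a5))
    = not a1 and not a4   [complement / identity]
E2: not (a1 and a4 or not a1 and a4) or not a3
    = not a4 or not a3   [distribution]
These differ: at a1=1, a3=0, a4=0, a5=0, E1 = 0 but E2 = 1.

No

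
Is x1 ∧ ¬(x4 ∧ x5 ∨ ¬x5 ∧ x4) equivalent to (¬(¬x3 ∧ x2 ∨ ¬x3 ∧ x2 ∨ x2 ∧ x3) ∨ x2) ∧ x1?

No

E1: x1 ∧ ¬(x4 ∧ x5 ∨ ¬x5 ∧ x4)
    = x1 ∧ ¬x4   (distribution)
E2: (¬(¬x3 ∧ x2 ∨ ¬x3 ∧ x2 ∨ x2 ∧ x3) ∨ x2) ∧ x1
    = (¬(¬x3 ∧ x2 ∨ x2 ∧ x3) ∨ x2) ∧ x1   (idempotence)
    = (¬x2 ∨ x2) ∧ x1   (distribution)
    = x1   (complement / identity)
These differ: at x1=1, x2=1, x3=0, x4=1, x5=0, E1 = 0 but E2 = 1.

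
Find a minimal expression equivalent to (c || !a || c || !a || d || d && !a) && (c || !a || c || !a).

c || !a

(c || !a || c || !a || d || d && !a) && (c || !a || c || !a)
= (c || !a || c || !a || d) && (c || !a || c || !a)   (absorption)
= c || !a || c || !a   (absorption)
= c || !a   (idempotence)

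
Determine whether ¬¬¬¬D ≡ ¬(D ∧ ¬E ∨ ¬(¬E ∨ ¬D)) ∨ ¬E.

E1: ¬¬¬¬D
    = ¬¬D   [double negation]
    = D   [double negation]
E2: ¬(D ∧ ¬E ∨ ¬(¬E ∨ ¬D)) ∨ ¬E
    = ¬(D ∧ ¬E ∨ E ∧ D) ∨ ¬E   [De Morgan]
    = ¬D ∨ ¬E   [distribution]
These differ: at D=0, E=1, E1 = 0 but E2 = 1.

No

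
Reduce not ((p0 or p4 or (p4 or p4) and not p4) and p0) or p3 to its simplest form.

not p0 or p3

not ((p0 or p4 or (p4 or p4) and not p4) and p0) or p3
= not ((p0 or p4 or p4 and not p4) and p0) or p3   [idempotence]
= not ((p0 or p4) and p0) or p3   [complement / identity]
= not p0 or p3   [absorption]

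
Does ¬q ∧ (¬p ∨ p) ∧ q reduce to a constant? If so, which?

yes, False

¬q ∧ (¬p ∨ p) ∧ q
= ¬q ∧ q   [complement / identity]
= False   [complement]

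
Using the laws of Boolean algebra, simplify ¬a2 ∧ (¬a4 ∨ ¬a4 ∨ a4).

¬a2

¬a2 ∧ (¬a4 ∨ ¬a4 ∨ a4)
= ¬a2 ∧ (¬a4 ∨ a4)   [idempotence]
= ¬a2   [complement / identity]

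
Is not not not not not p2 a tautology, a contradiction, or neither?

neither

not not not not not p2
= not not not p2   (double negation)
= not p2   (double negation)
This depends on p2, so it is not a constant.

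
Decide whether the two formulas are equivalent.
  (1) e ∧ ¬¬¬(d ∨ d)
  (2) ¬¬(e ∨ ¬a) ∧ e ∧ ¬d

Yes

E1: e ∧ ¬¬¬(d ∨ d)
    = e ∧ ¬(d ∨ d)   — double negation
    = e ∧ ¬d   — idempotence
E2: ¬¬(e ∨ ¬a) ∧ e ∧ ¬d
    = (e ∨ ¬a) ∧ e ∧ ¬d   — double negation
    = e ∧ ¬d   — absorption
Both reduce to e ∧ ¬d, so they are equivalent.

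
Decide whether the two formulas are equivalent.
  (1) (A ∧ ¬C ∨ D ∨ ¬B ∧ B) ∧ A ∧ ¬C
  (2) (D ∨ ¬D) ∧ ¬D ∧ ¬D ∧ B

No

E1: (A ∧ ¬C ∨ D ∨ ¬B ∧ B) ∧ A ∧ ¬C
    = (A ∧ ¬C ∨ D) ∧ A ∧ ¬C
    = A ∧ ¬C
E2: (D ∨ ¬D) ∧ ¬D ∧ ¬D ∧ B
    = ¬D ∧ ¬D ∧ B
    = ¬D ∧ B
These differ: at A=1, B=1, C=0, D=1, E1 = 1 but E2 = 0.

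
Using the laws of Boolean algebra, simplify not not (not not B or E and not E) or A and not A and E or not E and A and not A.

B

not not (not not B or E and not E) or A and not A and E or not E and A and not A
= not not (not not B or E and not E) or A and not A   (distribution)
= not not B or E and not E or A and not A   (double negation)
= not not B or E and not E   (complement / identity)
= not not B   (complement / identity)
= B   (double negation)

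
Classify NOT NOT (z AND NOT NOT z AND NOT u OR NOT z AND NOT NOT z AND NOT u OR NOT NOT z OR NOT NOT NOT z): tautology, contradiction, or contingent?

tautology

NOT NOT (z AND NOT NOT z AND NOT u OR NOT z AND NOT NOT z AND NOT u OR NOT NOT z OR NOT NOT NOT z)
= NOT NOT (NOT NOT z AND NOT u OR NOT NOT z OR NOT NOT NOT z)   [distribution]
= NOT NOT (NOT NOT z OR NOT NOT NOT z)   [absorption]
= NOT NOT z OR NOT NOT NOT z   [double negation]
= NOT NOT z OR NOT z   [double negation]
= z OR NOT z   [double negation]
= TRUE   [complement]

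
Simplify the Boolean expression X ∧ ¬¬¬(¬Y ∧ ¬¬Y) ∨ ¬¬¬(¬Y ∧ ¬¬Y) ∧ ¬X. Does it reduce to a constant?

True

X ∧ ¬¬¬(¬Y ∧ ¬¬Y) ∨ ¬¬¬(¬Y ∧ ¬¬Y) ∧ ¬X
= ¬¬¬(¬Y ∧ ¬¬Y)   — distribution
= ¬¬(Y ∨ ¬Y)   — De Morgan
= Y ∨ ¬Y   — double negation
= True   — complement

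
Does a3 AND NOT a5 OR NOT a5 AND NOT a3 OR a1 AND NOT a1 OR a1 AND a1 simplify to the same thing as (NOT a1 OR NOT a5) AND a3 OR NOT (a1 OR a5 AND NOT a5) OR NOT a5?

No

E1: a3 AND NOT a5 OR NOT a5 AND NOT a3 OR a1 AND NOT a1 OR a1 AND a1
    = NOT a5 OR a1 AND NOT a1 OR a1 AND a1   — distribution
    = NOT a5 OR a1   — distribution
E2: (NOT a1 OR NOT a5) AND a3 OR NOT (a1 OR a5 AND NOT a5) OR NOT a5
    = (NOT a1 OR NOT a5) AND a3 OR NOT a1 OR NOT a5   — complement / identity
    = NOT a1 OR NOT a5   — absorption
These differ: at a1=1, a3=0, a5=1, E1 = 1 but E2 = 0.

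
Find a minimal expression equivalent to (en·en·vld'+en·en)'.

en'

(en·en·vld'+en·en)'
= (en·en)'   (absorption)
= en'   (idempotence)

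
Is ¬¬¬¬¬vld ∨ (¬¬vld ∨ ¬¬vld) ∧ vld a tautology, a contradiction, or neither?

¬¬¬¬¬vld ∨ (¬¬vld ∨ ¬¬vld) ∧ vld
= ¬¬¬¬¬vld ∨ ¬¬vld ∧ vld   — idempotence
= ¬¬¬¬¬vld ∨ vld ∧ vld   — double negation
= ¬¬¬vld ∨ vld ∧ vld   — double negation
= ¬¬¬vld ∨ vld   — idempotence
= ¬vld ∨ vld   — double negation
= True   — complement

tautology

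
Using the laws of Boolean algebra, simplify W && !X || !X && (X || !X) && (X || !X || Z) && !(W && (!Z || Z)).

!X

W && !X || !X && (X || !X) && (X || !X || Z) && !(W && (!Z || Z))
= W && !X || !X && (X || !X) && !(W && (!Z || Z))   (absorption)
= W && !X || !X && (X || !X) && !W   (complement / identity)
= W && !X || !X && !W   (complement / identity)
= !X   (distribution)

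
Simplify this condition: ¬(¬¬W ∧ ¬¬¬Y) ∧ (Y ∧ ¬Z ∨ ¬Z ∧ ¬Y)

(¬W ∨ Y) ∧ ¬Z

¬(¬¬W ∧ ¬¬¬Y) ∧ (Y ∧ ¬Z ∨ ¬Z ∧ ¬Y)
= ¬(¬¬W ∧ ¬Y) ∧ (Y ∧ ¬Z ∨ ¬Z ∧ ¬Y)   [double negation]
= ¬(¬¬W ∧ ¬Y) ∧ ¬Z   [distribution]
= (¬W ∨ Y) ∧ ¬Z   [De Morgan]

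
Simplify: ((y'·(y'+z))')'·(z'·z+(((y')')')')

0

((y'·(y'+z))')'·(z'·z+(((y')')')')
= ((y'·(y'+z))')'·(z'·z+(y')')   (double negation)
= y'·(y'+z)·(z'·z+(y')')   (double negation)
= y'·(y'+z)·(y')'   (complement / identity)
= y'·(y')'   (absorption)
= y'·y   (double negation)
= 0   (complement)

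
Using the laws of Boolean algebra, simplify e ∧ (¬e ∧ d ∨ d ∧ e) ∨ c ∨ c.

e ∧ (¬e ∧ d ∨ d ∧ e) ∨ c ∨ c
= e ∧ d ∨ c ∨ c
= e ∧ d ∨ c

e ∧ d ∨ c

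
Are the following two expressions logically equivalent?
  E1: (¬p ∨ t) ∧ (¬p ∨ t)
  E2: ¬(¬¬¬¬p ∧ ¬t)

Yes

E1: (¬p ∨ t) ∧ (¬p ∨ t)
    = ¬p ∨ t   (idempotence)
E2: ¬(¬¬¬¬p ∧ ¬t)
    = ¬(¬¬p ∧ ¬t)   (double negation)
    = ¬p ∨ t   (De Morgan)
Both reduce to ¬p ∨ t, so they are equivalent.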